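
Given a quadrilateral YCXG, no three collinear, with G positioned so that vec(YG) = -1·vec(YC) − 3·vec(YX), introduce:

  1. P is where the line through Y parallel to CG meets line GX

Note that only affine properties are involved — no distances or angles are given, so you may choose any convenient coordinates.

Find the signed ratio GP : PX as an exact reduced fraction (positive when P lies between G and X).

GP:PX = 3/2

Choose coordinates Y = (0, 0), C = (1, 0), X = (0, 1), G = (-1, -3).
1. P is where the line through Y parallel to CG meets line GX ⇒ P = (-2/5, -3/5)
P = G + t·(X−G) with t = 3/5, so GP:PX = t:(1−t) = 3/5:2/5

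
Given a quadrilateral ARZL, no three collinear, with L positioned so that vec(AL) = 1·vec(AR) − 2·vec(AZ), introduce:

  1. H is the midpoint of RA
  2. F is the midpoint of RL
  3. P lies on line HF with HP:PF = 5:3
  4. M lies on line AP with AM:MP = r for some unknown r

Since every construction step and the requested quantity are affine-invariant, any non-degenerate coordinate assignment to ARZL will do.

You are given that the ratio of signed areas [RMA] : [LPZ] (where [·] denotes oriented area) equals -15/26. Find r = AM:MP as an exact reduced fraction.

Set A = (0, 0), R = (1, 0), Z = (0, 1), L = (1, -2); any affine frame gives the same invariant.
1. H is the midpoint of RA ⇒ H = (1/2, 0)
2. F is the midpoint of RL ⇒ F = (1, -1)
3. P lies on line HF with HP:PF = 5:3 ⇒ P = (13/16, -5/8)
4. With AM:MP = r, write λ = r/(r+1) so M = A + λ·(P−A); M is affine-linear in λ
Every point depending on M is an affine combination of M and λ-independent points, so each such coordinate is linear in λ; the λ² term in each signed area is a multiple of (P−A)×(P−A) = 0, so 2·[RMA] and 2·[LPZ] are each linear in λ. Evaluating at λ=0 and λ=1:
  2·[RMA] = -5/8·λ,   2·[LPZ] = 13/16
So [RMA]:[LPZ] = (-5/8·λ) / (13/16). Setting this equal to -15/26:
  -5/8·λ = -15/26·(13/16)  ⇒  λ = 3/4
Then r = λ/(1−λ) = (3/4)/(1/4) = 3. Check: with r = 3, M = (39/64, -15/32) and [RMA]:[LPZ] = -15/26 as required.

r = 3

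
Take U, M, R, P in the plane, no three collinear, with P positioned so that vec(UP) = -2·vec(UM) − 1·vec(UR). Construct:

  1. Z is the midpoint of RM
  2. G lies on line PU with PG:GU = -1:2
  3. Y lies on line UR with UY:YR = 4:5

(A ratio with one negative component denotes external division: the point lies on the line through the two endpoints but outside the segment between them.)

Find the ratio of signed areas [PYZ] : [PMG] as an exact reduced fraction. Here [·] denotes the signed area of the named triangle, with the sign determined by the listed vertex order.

[PYZ]:[PMG] = 11/18

Choose coordinates U = (0, 0), M = (1, 0), R = (0, 1), P = (-2, -1).
1. Z is the midpoint of RM ⇒ Z = (1/2, 1/2)
2. G lies on line PU with PG:GU = -1:2 ⇒ G = (-4, -2)
3. Y lies on line UR with UY:YR = 4:5 ⇒ Y = (0, 4/9)
2·[PYZ] = -11/18, 2·[PMG] = -1
[PYZ]:[PMG] = -11/18:-1 = 11/18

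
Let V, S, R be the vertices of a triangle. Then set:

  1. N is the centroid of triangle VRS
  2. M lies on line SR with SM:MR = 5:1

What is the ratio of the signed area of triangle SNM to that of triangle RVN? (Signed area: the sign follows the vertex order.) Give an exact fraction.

Set V = (0, 0), S = (1, 0), R = (0, 1); any affine frame gives the same invariant.
1. N is the centroid of triangle VRS ⇒ N = (1/3, 1/3)
2. M lies on line SR with SM:MR = 5:1 ⇒ M = (1/6, 5/6)
2·[SNM] = -5/18, 2·[RVN] = 1/3
[SNM]:[RVN] = -5/18:1/3 = -5/6

[SNM]:[RVN] = -5/6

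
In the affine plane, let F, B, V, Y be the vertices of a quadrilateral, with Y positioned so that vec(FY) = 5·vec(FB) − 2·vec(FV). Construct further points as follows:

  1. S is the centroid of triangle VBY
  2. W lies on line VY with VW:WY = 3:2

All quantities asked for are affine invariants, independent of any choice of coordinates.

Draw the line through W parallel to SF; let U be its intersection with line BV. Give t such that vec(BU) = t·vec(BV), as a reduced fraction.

t = -14/25

Assign F = (0, 0), B = (1, 0), V = (0, 1), Y = (5, -2) — the answer is frame-independent, so this choice is without loss of generality.
1. S is the centroid of triangle VBY ⇒ S = (2, -1/3)
2. W lies on line VY with VW:WY = 3:2 ⇒ W = (3, -4/5)
through W parallel to SF: direction (-2, 1/3); meets BV at U = (39/25, -14/25)
U = B + t·(V−B) with t = -14/25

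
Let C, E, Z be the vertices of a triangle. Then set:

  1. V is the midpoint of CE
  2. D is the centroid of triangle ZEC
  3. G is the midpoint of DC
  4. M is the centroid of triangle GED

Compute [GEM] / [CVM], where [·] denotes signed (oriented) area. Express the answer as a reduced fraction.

Work in coordinates with C = (0, 0), E = (1, 0), Z = (0, 1).
1. V is the midpoint of CE ⇒ V = (1/2, 0)
2. D is the centroid of triangle ZEC ⇒ D = (1/3, 1/3)
3. G is the midpoint of DC ⇒ G = (1/6, 1/6)
4. M is the centroid of triangle GED ⇒ M = (1/2, 1/6)
2·[GEM] = 1/18, 2·[CVM] = 1/12
[GEM]:[CVM] = 1/18:1/12 = 2/3

[GEM]:[CVM] = 2/3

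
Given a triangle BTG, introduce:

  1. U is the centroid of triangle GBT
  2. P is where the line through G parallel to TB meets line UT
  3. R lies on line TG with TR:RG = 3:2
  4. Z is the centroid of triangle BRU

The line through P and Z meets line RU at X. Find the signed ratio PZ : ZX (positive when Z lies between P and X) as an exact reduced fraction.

Work in coordinates with B = (0, 0), T = (1, 0), G = (0, 1).
1. U is the centroid of triangle GBT ⇒ U = (1/3, 1/3)
2. P is where the line through G parallel to TB meets line UT ⇒ P = (-1, 1)
3. R lies on line TG with TR:RG = 3:2 ⇒ R = (2/5, 3/5)
4. Z is the centroid of triangle BRU ⇒ Z = (11/45, 14/45)
line PZ meets RU at X = (27/85, 23/85)
Z = P + t·(X−P) with t = 17/18, so PZ:ZX = 17/18:1/18

PZ:ZX = 17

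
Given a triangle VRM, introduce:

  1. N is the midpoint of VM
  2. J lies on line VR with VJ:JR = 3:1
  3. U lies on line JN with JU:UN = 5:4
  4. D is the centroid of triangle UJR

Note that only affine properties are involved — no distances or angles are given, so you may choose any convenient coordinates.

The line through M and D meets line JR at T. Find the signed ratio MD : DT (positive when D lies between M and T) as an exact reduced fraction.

MD:DT = 49/5

Set V = (0, 0), R = (1, 0), M = (0, 1); any affine frame gives the same invariant.
1. N is the midpoint of VM ⇒ N = (0, 1/2)
2. J lies on line VR with VJ:JR = 3:1 ⇒ J = (3/4, 0)
3. U lies on line JN with JU:UN = 5:4 ⇒ U = (1/3, 5/18)
4. D is the centroid of triangle UJR ⇒ D = (25/36, 5/54)
line MD meets JR at T = (75/98, 0)
D = M + t·(T−M) with t = 49/54, so MD:DT = 49/54:5/54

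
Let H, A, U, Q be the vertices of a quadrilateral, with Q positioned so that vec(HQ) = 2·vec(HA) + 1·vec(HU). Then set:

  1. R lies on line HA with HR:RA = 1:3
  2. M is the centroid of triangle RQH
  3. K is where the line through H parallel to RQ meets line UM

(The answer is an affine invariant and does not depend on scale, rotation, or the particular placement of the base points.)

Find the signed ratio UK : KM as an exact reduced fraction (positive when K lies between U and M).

UK:KM = 21/2

Assign H = (0, 0), A = (1, 0), U = (0, 1), Q = (2, 1) — the answer is frame-independent, so this choice is without loss of generality.
1. R lies on line HA with HR:RA = 1:3 ⇒ R = (1/4, 0)
2. M is the centroid of triangle RQH ⇒ M = (3/4, 1/3)
3. K is where the line through H parallel to RQ meets line UM ⇒ K = (63/92, 9/23)
K = U + t·(M−U) with t = 21/23, so UK:KM = t:(1−t) = 21/23:2/23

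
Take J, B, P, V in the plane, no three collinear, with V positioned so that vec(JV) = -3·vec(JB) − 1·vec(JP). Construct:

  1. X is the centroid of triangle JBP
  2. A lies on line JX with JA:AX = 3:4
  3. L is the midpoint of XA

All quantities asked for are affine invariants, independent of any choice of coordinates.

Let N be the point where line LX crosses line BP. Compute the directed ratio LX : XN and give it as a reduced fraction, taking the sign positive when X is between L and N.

LX:XN = 4/7

Choose coordinates J = (0, 0), B = (1, 0), P = (0, 1), V = (-3, -1).
1. X is the centroid of triangle JBP ⇒ X = (1/3, 1/3)
2. A lies on line JX with JA:AX = 3:4 ⇒ A = (1/7, 1/7)
3. L is the midpoint of XA ⇒ L = (5/21, 5/21)
line LX meets BP at N = (1/2, 1/2)
X = L + t·(N−L) with t = 4/11, so LX:XN = 4/11:7/11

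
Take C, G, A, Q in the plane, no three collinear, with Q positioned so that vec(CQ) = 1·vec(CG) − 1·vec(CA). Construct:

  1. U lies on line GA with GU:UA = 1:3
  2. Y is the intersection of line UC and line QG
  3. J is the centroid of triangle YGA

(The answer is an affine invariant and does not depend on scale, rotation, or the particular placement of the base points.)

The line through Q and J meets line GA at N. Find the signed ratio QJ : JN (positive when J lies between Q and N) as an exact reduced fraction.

QJ:JN = -10

Assign C = (0, 0), G = (1, 0), A = (0, 1), Q = (1, -1) — the answer is frame-independent, so this choice is without loss of generality.
1. U lies on line GA with GU:UA = 1:3 ⇒ U = (3/4, 1/4)
2. Y is the intersection of line UC and line QG ⇒ Y = (1, 1/3)
3. J is the centroid of triangle YGA ⇒ J = (2/3, 4/9)
line QJ meets GA at N = (7/10, 3/10)
J = Q + t·(N−Q) with t = 10/9, so QJ:JN = 10/9:-1/9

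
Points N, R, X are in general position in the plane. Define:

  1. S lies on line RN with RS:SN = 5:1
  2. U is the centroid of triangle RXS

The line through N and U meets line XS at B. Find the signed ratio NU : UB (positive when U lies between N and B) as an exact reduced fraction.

Set N = (0, 0), R = (1, 0), X = (0, 1); any affine frame gives the same invariant.
1. S lies on line RN with RS:SN = 5:1 ⇒ S = (1/6, 0)
2. U is the centroid of triangle RXS ⇒ U = (7/18, 1/3)
line NU meets XS at B = (7/48, 1/8)
U = N + t·(B−N) with t = 8/3, so NU:UB = 8/3:-5/3

NU:UB = -8/5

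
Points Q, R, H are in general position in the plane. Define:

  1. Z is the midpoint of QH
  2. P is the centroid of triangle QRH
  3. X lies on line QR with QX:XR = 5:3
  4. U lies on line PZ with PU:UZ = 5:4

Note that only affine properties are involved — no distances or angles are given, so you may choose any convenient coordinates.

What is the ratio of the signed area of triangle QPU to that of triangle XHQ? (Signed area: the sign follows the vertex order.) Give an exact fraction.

[QPU]:[XHQ] = 4/27

Work in coordinates with Q = (0, 0), R = (1, 0), H = (0, 1).
1. Z is the midpoint of QH ⇒ Z = (0, 1/2)
2. P is the centroid of triangle QRH ⇒ P = (1/3, 1/3)
3. X lies on line QR with QX:XR = 5:3 ⇒ X = (5/8, 0)
4. U lies on line PZ with PU:UZ = 5:4 ⇒ U = (4/27, 23/54)
2·[QPU] = 5/54, 2·[XHQ] = 5/8
[QPU]:[XHQ] = 5/54:5/8 = 4/27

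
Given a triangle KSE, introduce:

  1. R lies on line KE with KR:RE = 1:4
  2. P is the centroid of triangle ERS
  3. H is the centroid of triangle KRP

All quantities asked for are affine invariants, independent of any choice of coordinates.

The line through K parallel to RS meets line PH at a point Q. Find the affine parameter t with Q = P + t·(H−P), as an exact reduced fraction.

Assign K = (0, 0), S = (1, 0), E = (0, 1) — the answer is frame-independent, so this choice is without loss of generality.
1. R lies on line KE with KR:RE = 1:4 ⇒ R = (0, 1/5)
2. P is the centroid of triangle ERS ⇒ P = (1/3, 2/5)
3. H is the centroid of triangle KRP ⇒ H = (1/9, 1/5)
through K parallel to RS: direction (1, -1/5); meets PH at Q = (-1/11, 1/55)
Q = P + t·(H−P) with t = 21/11

t = 21/11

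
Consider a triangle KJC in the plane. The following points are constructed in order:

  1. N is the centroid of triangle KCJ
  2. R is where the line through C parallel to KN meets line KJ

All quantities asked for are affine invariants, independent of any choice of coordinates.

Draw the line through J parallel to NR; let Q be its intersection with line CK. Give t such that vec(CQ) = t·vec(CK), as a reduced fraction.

Work in coordinates with K = (0, 0), J = (1, 0), C = (0, 1).
1. N is the centroid of triangle KCJ ⇒ N = (1/3, 1/3)
2. R is where the line through C parallel to KN meets line KJ ⇒ R = (-1, 0)
through J parallel to NR: direction (-4/3, -1/3); meets CK at Q = (0, -1/4)
Q = C + t·(K−C) with t = 5/4

t = 5/4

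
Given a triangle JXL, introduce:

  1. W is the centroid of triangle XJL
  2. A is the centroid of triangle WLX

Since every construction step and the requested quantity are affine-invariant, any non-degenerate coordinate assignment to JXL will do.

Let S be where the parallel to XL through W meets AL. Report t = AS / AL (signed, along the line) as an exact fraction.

t = -2

Work in coordinates with J = (0, 0), X = (1, 0), L = (0, 1).
1. W is the centroid of triangle XJL ⇒ W = (1/3, 1/3)
2. A is the centroid of triangle WLX ⇒ A = (4/9, 4/9)
through W parallel to XL: direction (-1, 1); meets AL at S = (4/3, -2/3)
S = A + t·(L−A) with t = -2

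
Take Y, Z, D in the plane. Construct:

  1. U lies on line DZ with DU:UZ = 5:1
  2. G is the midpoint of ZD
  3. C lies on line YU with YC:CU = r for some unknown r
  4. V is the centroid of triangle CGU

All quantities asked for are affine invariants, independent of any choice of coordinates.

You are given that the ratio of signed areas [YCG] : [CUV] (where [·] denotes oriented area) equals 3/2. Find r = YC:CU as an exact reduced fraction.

r = 1/2

Work in coordinates with Y = (0, 0), Z = (1, 0), D = (0, 1).
1. U lies on line DZ with DU:UZ = 5:1 ⇒ U = (5/6, 1/6)
2. G is the midpoint of ZD ⇒ G = (1/2, 1/2)
3. With YC:CU = r, write λ = r/(r+1) so C = Y + λ·(U−Y); C is affine-linear in λ
4. V is the centroid of triangle CGU ⇒ V is an affine combination of earlier points and hence also affine-linear in λ
Every point depending on C is an affine combination of C and λ-independent points, so each such coordinate is linear in λ; the λ² term in each signed area is a multiple of (U−Y)×(U−Y) = 0, so 2·[YCG] and 2·[CUV] are each linear in λ. Evaluating at λ=0 and λ=1:
  2·[YCG] = 1/3·λ,   2·[CUV] = -1/9·λ + 1/9
So [YCG]:[CUV] = (1/3·λ) / (-1/9·λ + 1/9). Setting this equal to 3/2:
  1/3·λ = 3/2·(-1/9·λ + 1/9)  ⇒  λ = 1/3
Then r = λ/(1−λ) = (1/3)/(2/3) = 1/2. Check: with r = 1/2, C = (5/18, 1/18) and [YCG]:[CUV] = 3/2 as required.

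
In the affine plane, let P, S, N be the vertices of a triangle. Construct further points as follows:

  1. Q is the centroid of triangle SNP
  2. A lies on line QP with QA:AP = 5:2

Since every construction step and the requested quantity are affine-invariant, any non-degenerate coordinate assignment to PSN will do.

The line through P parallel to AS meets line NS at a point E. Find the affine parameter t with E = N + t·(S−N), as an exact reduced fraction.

Work in coordinates with P = (0, 0), S = (1, 0), N = (0, 1).
1. Q is the centroid of triangle SNP ⇒ Q = (1/3, 1/3)
2. A lies on line QP with QA:AP = 5:2 ⇒ A = (2/21, 2/21)
through P parallel to AS: direction (19/21, -2/21); meets NS at E = (19/17, -2/17)
E = N + t·(S−N) with t = 19/17

t = 19/17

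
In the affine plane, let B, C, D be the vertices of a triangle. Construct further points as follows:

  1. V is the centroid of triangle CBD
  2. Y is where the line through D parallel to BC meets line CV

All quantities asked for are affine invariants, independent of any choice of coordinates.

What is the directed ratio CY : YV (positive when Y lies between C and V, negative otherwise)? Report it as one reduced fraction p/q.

CY:YV = -3/2

Work in coordinates with B = (0, 0), C = (1, 0), D = (0, 1).
1. V is the centroid of triangle CBD ⇒ V = (1/3, 1/3)
2. Y is where the line through D parallel to BC meets line CV ⇒ Y = (-1, 1)
Y = C + t·(V−C) with t = 3, so CY:YV = t:(1−t) = 3:-2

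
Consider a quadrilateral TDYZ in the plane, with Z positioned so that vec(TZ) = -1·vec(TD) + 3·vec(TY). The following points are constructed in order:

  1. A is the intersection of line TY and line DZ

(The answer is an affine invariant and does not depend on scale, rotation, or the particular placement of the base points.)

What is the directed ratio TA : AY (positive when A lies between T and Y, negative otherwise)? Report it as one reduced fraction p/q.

TA:AY = -3

Work in coordinates with T = (0, 0), D = (1, 0), Y = (0, 1), Z = (-1, 3).
1. A is the intersection of line TY and line DZ ⇒ A = (0, 3/2)
A = T + t·(Y−T) with t = 3/2, so TA:AY = t:(1−t) = 3/2:-1/2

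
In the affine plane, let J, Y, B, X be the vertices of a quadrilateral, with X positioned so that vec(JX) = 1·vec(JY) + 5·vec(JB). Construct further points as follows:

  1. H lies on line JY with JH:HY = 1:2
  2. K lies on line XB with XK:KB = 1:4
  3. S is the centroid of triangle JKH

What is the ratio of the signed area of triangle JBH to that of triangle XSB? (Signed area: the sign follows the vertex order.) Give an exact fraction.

Work in coordinates with J = (0, 0), Y = (1, 0), B = (0, 1), X = (1, 5).
1. H lies on line JY with JH:HY = 1:2 ⇒ H = (1/3, 0)
2. K lies on line XB with XK:KB = 1:4 ⇒ K = (4/5, 21/5)
3. S is the centroid of triangle JKH ⇒ S = (17/45, 7/5)
2·[JBH] = -1/3, 2·[XSB] = -10/9
[JBH]:[XSB] = -1/3:-10/9 = 3/10

[JBH]:[XSB] = 3/10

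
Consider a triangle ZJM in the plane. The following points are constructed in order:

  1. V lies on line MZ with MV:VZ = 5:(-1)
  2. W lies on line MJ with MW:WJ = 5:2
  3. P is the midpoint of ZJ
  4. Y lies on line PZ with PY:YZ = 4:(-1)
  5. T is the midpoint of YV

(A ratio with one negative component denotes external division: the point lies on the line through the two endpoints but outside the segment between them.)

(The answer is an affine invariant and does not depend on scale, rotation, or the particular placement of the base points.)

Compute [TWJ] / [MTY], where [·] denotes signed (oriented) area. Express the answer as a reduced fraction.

[TWJ]:[MTY] = 116/35

Work in coordinates with Z = (0, 0), J = (1, 0), M = (0, 1).
1. V lies on line MZ with MV:VZ = 5:(-1) ⇒ V = (0, -1/4)
2. W lies on line MJ with MW:WJ = 5:2 ⇒ W = (5/7, 2/7)
3. P is the midpoint of ZJ ⇒ P = (1/2, 0)
4. Y lies on line PZ with PY:YZ = 4:(-1) ⇒ Y = (-1/6, 0)
5. T is the midpoint of YV ⇒ T = (-1/12, -1/8)
2·[TWJ] = -29/84, 2·[MTY] = -5/48
[TWJ]:[MTY] = -29/84:-5/48 = 116/35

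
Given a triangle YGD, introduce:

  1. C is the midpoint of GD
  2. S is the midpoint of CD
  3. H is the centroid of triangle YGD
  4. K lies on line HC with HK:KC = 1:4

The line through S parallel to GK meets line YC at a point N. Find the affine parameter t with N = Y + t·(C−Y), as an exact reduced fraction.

t = 17/15

Assign Y = (0, 0), G = (1, 0), D = (0, 1) — the answer is frame-independent, so this choice is without loss of generality.
1. C is the midpoint of GD ⇒ C = (1/2, 1/2)
2. S is the midpoint of CD ⇒ S = (1/4, 3/4)
3. H is the centroid of triangle YGD ⇒ H = (1/3, 1/3)
4. K lies on line HC with HK:KC = 1:4 ⇒ K = (11/30, 11/30)
through S parallel to GK: direction (-19/30, 11/30); meets YC at N = (17/30, 17/30)
N = Y + t·(C−Y) with t = 17/15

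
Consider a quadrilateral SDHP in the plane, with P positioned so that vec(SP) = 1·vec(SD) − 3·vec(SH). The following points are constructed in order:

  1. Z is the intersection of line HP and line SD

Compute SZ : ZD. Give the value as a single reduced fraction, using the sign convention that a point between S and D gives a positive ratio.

SZ:ZD = 1/3

Work in coordinates with S = (0, 0), D = (1, 0), H = (0, 1), P = (1, -3).
1. Z is the intersection of line HP and line SD ⇒ Z = (1/4, 0)
Z = S + t·(D−S) with t = 1/4, so SZ:ZD = t:(1−t) = 1/4:3/4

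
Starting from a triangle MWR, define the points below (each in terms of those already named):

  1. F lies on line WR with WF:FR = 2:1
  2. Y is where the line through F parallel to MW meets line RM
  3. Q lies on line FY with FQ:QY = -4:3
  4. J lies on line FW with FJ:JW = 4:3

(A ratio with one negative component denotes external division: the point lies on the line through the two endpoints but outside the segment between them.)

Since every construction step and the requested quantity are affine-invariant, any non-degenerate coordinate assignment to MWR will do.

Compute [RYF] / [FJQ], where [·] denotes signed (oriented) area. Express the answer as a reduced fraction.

Choose coordinates M = (0, 0), W = (1, 0), R = (0, 1).
1. F lies on line WR with WF:FR = 2:1 ⇒ F = (1/3, 2/3)
2. Y is where the line through F parallel to MW meets line RM ⇒ Y = (0, 2/3)
3. Q lies on line FY with FQ:QY = -4:3 ⇒ Q = (-1, 2/3)
4. J lies on line FW with FJ:JW = 4:3 ⇒ J = (5/7, 2/7)
2·[RYF] = 1/9, 2·[FJQ] = -32/63
[RYF]:[FJQ] = 1/9:-32/63 = -7/32

[RYF]:[FJQ] = -7/32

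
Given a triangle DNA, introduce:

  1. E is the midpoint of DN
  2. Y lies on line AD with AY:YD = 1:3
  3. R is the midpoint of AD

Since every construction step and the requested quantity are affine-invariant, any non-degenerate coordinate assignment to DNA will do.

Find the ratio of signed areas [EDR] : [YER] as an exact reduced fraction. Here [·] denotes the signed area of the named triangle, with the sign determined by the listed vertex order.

Set D = (0, 0), N = (1, 0), A = (0, 1); any affine frame gives the same invariant.
1. E is the midpoint of DN ⇒ E = (1/2, 0)
2. Y lies on line AD with AY:YD = 1:3 ⇒ Y = (0, 3/4)
3. R is the midpoint of AD ⇒ R = (0, 1/2)
2·[EDR] = -1/4, 2·[YER] = -1/8
[EDR]:[YER] = -1/4:-1/8 = 2

[EDR]:[YER] = 2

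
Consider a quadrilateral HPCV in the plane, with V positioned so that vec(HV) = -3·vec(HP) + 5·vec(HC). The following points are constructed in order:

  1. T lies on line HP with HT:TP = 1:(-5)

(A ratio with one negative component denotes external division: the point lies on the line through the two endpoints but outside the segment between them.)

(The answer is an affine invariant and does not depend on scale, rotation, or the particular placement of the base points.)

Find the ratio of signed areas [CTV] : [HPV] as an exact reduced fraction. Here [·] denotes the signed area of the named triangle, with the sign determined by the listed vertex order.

Choose coordinates H = (0, 0), P = (1, 0), C = (0, 1), V = (-3, 5).
1. T lies on line HP with HT:TP = 1:(-5) ⇒ T = (-1/4, 0)
2·[CTV] = -4, 2·[HPV] = 5
[CTV]:[HPV] = -4:5 = -4/5

[CTV]:[HPV] = -4/5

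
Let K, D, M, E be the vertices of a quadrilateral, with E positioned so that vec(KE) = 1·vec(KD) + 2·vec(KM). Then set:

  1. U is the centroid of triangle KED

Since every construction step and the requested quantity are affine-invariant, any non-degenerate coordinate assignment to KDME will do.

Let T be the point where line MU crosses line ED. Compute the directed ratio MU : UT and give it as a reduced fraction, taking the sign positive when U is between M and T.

Choose coordinates K = (0, 0), D = (1, 0), M = (0, 1), E = (1, 2).
1. U is the centroid of triangle KED ⇒ U = (2/3, 2/3)
line MU meets ED at T = (1, 1/2)
U = M + t·(T−M) with t = 2/3, so MU:UT = 2/3:1/3

MU:UT = 2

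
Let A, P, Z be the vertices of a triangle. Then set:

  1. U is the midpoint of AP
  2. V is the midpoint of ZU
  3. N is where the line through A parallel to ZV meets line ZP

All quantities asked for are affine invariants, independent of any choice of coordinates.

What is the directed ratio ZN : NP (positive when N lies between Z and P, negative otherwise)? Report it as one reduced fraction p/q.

ZN:NP = -1/2

Choose coordinates A = (0, 0), P = (1, 0), Z = (0, 1).
1. U is the midpoint of AP ⇒ U = (1/2, 0)
2. V is the midpoint of ZU ⇒ V = (1/4, 1/2)
3. N is where the line through A parallel to ZV meets line ZP ⇒ N = (-1, 2)
N = Z + t·(P−Z) with t = -1, so ZN:NP = t:(1−t) = -1:2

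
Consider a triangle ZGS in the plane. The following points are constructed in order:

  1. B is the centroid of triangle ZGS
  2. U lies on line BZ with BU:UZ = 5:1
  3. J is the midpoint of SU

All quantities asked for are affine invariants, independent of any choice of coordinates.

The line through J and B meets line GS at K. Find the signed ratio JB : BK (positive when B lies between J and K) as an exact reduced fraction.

Work in coordinates with Z = (0, 0), G = (1, 0), S = (0, 1).
1. B is the centroid of triangle ZGS ⇒ B = (1/3, 1/3)
2. U lies on line BZ with BU:UZ = 5:1 ⇒ U = (1/18, 1/18)
3. J is the midpoint of SU ⇒ J = (1/36, 19/36)
line JB meets GS at K = (5/4, -1/4)
B = J + t·(K−J) with t = 1/4, so JB:BK = 1/4:3/4

JB:BK = 1/3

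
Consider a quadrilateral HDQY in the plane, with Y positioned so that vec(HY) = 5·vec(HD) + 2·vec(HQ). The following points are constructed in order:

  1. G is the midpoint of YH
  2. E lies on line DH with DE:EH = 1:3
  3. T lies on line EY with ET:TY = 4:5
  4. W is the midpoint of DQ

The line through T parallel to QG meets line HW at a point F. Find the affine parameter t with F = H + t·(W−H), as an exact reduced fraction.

t = 16/9

Choose coordinates H = (0, 0), D = (1, 0), Q = (0, 1), Y = (5, 2).
1. G is the midpoint of YH ⇒ G = (5/2, 1)
2. E lies on line DH with DE:EH = 1:3 ⇒ E = (3/4, 0)
3. T lies on line EY with ET:TY = 4:5 ⇒ T = (95/36, 8/9)
4. W is the midpoint of DQ ⇒ W = (1/2, 1/2)
through T parallel to QG: direction (5/2, 0); meets HW at F = (8/9, 8/9)
F = H + t·(W−H) with t = 16/9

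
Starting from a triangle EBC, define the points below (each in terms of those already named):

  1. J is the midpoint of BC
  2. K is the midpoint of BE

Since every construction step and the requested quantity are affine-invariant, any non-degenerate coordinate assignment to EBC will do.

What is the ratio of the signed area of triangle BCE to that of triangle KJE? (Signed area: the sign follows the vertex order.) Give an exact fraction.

[BCE]:[KJE] = 4

Choose coordinates E = (0, 0), B = (1, 0), C = (0, 1).
1. J is the midpoint of BC ⇒ J = (1/2, 1/2)
2. K is the midpoint of BE ⇒ K = (1/2, 0)
2·[BCE] = 1, 2·[KJE] = 1/4
[BCE]:[KJE] = 1:1/4 = 4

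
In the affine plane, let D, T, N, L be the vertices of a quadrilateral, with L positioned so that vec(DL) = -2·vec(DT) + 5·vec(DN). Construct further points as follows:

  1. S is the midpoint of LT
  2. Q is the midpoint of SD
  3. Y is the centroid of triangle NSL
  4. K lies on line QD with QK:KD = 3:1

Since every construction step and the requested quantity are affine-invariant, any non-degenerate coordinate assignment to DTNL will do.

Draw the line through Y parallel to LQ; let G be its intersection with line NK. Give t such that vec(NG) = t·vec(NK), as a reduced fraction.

t = -4/69

Assign D = (0, 0), T = (1, 0), N = (0, 1), L = (-2, 5) — the answer is frame-independent, so this choice is without loss of generality.
1. S is the midpoint of LT ⇒ S = (-1/2, 5/2)
2. Q is the midpoint of SD ⇒ Q = (-1/4, 5/4)
3. Y is the centroid of triangle NSL ⇒ Y = (-5/6, 17/6)
4. K lies on line QD with QK:KD = 3:1 ⇒ K = (-1/16, 5/16)
through Y parallel to LQ: direction (7/4, -15/4); meets NK at G = (1/276, 287/276)
G = N + t·(K−N) with t = -4/69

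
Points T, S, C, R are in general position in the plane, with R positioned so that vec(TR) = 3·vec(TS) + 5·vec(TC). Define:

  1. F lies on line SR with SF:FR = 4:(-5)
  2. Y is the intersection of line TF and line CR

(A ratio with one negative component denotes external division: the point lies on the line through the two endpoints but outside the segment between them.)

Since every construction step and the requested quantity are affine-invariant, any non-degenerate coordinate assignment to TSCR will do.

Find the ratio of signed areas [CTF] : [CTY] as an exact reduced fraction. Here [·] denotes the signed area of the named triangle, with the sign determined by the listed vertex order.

Choose coordinates T = (0, 0), S = (1, 0), C = (0, 1), R = (3, 5).
1. F lies on line SR with SF:FR = 4:(-5) ⇒ F = (-7, -20)
2. Y is the intersection of line TF and line CR ⇒ Y = (21/32, 15/8)
2·[CTF] = -7, 2·[CTY] = 21/32
[CTF]:[CTY] = -7:21/32 = -32/3

[CTF]:[CTY] = -32/3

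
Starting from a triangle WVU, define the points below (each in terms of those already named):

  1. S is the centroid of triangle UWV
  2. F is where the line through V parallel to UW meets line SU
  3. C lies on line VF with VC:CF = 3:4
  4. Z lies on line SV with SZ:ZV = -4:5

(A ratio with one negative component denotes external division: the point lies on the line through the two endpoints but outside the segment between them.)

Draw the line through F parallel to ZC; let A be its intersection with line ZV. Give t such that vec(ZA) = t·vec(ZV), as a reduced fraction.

Work in coordinates with W = (0, 0), V = (1, 0), U = (0, 1).
1. S is the centroid of triangle UWV ⇒ S = (1/3, 1/3)
2. F is where the line through V parallel to UW meets line SU ⇒ F = (1, -1)
3. C lies on line VF with VC:CF = 3:4 ⇒ C = (1, -3/7)
4. Z lies on line SV with SZ:ZV = -4:5 ⇒ Z = (-7/3, 5/3)
through F parallel to ZC: direction (10/3, -44/21); meets ZV at A = (-61/9, 35/9)
A = Z + t·(V−Z) with t = -4/3

t = -4/3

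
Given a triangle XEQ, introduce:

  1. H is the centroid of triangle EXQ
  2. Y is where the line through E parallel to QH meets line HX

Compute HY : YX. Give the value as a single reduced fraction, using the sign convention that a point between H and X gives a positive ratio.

Work in coordinates with X = (0, 0), E = (1, 0), Q = (0, 1).
1. H is the centroid of triangle EXQ ⇒ H = (1/3, 1/3)
2. Y is where the line through E parallel to QH meets line HX ⇒ Y = (2/3, 2/3)
Y = H + t·(X−H) with t = -1, so HY:YX = t:(1−t) = -1:2

HY:YX = -1/2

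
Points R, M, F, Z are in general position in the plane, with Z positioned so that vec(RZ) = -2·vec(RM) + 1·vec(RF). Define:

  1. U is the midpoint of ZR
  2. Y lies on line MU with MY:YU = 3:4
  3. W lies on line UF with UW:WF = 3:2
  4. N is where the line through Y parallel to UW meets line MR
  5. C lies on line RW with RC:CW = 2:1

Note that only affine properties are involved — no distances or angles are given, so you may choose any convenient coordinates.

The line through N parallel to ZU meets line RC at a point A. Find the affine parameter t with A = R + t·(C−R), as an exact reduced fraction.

t = -5/14

Assign R = (0, 0), M = (1, 0), F = (0, 1), Z = (-2, 1) — the answer is frame-independent, so this choice is without loss of generality.
1. U is the midpoint of ZR ⇒ U = (-1, 1/2)
2. Y lies on line MU with MY:YU = 3:4 ⇒ Y = (1/7, 3/14)
3. W lies on line UF with UW:WF = 3:2 ⇒ W = (-2/5, 4/5)
4. N is where the line through Y parallel to UW meets line MR ⇒ N = (-2/7, 0)
5. C lies on line RW with RC:CW = 2:1 ⇒ C = (-4/15, 8/15)
through N parallel to ZU: direction (1, -1/2); meets RC at A = (2/21, -4/21)
A = R + t·(C−R) with t = -5/14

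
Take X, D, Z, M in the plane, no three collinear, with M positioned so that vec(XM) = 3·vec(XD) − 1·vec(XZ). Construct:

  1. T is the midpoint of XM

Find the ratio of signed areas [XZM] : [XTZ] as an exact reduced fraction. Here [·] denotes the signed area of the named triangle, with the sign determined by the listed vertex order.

Set X = (0, 0), D = (1, 0), Z = (0, 1), M = (3, -1); any affine frame gives the same invariant.
1. T is the midpoint of XM ⇒ T = (3/2, -1/2)
2·[XZM] = -3, 2·[XTZ] = 3/2
[XZM]:[XTZ] = -3:3/2 = -2

[XZM]:[XTZ] = -2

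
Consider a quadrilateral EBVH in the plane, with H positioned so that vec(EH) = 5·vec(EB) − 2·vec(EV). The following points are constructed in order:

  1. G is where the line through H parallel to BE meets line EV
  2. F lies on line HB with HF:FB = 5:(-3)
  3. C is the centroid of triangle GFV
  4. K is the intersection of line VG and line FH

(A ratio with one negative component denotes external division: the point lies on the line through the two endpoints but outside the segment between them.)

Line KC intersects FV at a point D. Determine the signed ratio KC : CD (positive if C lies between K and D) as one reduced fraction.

KC:CD = -1/2

Assign E = (0, 0), B = (1, 0), V = (0, 1), H = (5, -2) — the answer is frame-independent, so this choice is without loss of generality.
1. G is where the line through H parallel to BE meets line EV ⇒ G = (0, -2)
2. F lies on line HB with HF:FB = 5:(-3) ⇒ F = (-5, 3)
3. C is the centroid of triangle GFV ⇒ C = (-5/3, 2/3)
4. K is the intersection of line VG and line FH ⇒ K = (0, 1/2)
line KC meets FV at D = (5/3, 1/3)
C = K + t·(D−K) with t = -1, so KC:CD = -1:2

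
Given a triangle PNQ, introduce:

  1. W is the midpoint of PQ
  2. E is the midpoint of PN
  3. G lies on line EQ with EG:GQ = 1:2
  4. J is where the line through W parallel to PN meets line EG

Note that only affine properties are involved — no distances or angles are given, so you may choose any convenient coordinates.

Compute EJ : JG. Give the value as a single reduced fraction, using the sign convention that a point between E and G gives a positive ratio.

EJ:JG = -3

Set P = (0, 0), N = (1, 0), Q = (0, 1); any affine frame gives the same invariant.
1. W is the midpoint of PQ ⇒ W = (0, 1/2)
2. E is the midpoint of PN ⇒ E = (1/2, 0)
3. G lies on line EQ with EG:GQ = 1:2 ⇒ G = (1/3, 1/3)
4. J is where the line through W parallel to PN meets line EG ⇒ J = (1/4, 1/2)
J = E + t·(G−E) with t = 3/2, so EJ:JG = t:(1−t) = 3/2:-1/2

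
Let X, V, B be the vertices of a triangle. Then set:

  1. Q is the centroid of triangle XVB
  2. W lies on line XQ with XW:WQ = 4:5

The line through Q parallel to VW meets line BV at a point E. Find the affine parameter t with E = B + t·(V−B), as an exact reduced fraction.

t = 14/19

Set X = (0, 0), V = (1, 0), B = (0, 1); any affine frame gives the same invariant.
1. Q is the centroid of triangle XVB ⇒ Q = (1/3, 1/3)
2. W lies on line XQ with XW:WQ = 4:5 ⇒ W = (4/27, 4/27)
through Q parallel to VW: direction (-23/27, 4/27); meets BV at E = (14/19, 5/19)
E = B + t·(V−B) with t = 14/19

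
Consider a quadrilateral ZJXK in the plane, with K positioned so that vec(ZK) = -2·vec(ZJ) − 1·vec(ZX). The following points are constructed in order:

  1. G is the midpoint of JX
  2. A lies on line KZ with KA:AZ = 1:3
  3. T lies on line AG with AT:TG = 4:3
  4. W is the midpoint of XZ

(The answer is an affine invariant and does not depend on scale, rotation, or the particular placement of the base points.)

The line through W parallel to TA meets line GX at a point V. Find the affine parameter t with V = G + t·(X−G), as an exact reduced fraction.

t = 5/13

Assign Z = (0, 0), J = (1, 0), X = (0, 1), K = (-2, -1) — the answer is frame-independent, so this choice is without loss of generality.
1. G is the midpoint of JX ⇒ G = (1/2, 1/2)
2. A lies on line KZ with KA:AZ = 1:3 ⇒ A = (-3/2, -3/4)
3. T lies on line AG with AT:TG = 4:3 ⇒ T = (-5/14, -1/28)
4. W is the midpoint of XZ ⇒ W = (0, 1/2)
through W parallel to TA: direction (-8/7, -5/7); meets GX at V = (4/13, 9/13)
V = G + t·(X−G) with t = 5/13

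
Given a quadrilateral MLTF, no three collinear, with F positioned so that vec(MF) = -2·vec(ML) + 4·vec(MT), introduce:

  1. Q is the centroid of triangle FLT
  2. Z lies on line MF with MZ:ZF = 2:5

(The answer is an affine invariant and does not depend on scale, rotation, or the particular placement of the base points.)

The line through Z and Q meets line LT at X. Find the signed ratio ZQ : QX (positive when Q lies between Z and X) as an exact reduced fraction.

Set M = (0, 0), L = (1, 0), T = (0, 1), F = (-2, 4); any affine frame gives the same invariant.
1. Q is the centroid of triangle FLT ⇒ Q = (-1/3, 5/3)
2. Z lies on line MF with MZ:ZF = 2:5 ⇒ Z = (-4/7, 8/7)
line ZQ meets LT at X = (-7/16, 23/16)
Q = Z + t·(X−Z) with t = 16/9, so ZQ:QX = 16/9:-7/9

ZQ:QX = -16/7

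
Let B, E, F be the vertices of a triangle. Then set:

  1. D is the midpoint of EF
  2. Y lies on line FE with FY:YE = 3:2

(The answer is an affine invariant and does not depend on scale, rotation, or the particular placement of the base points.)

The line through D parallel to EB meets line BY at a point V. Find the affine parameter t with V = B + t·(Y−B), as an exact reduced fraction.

t = 5/4

Choose coordinates B = (0, 0), E = (1, 0), F = (0, 1).
1. D is the midpoint of EF ⇒ D = (1/2, 1/2)
2. Y lies on line FE with FY:YE = 3:2 ⇒ Y = (3/5, 2/5)
through D parallel to EB: direction (-1, 0); meets BY at V = (3/4, 1/2)
V = B + t·(Y−B) with t = 5/4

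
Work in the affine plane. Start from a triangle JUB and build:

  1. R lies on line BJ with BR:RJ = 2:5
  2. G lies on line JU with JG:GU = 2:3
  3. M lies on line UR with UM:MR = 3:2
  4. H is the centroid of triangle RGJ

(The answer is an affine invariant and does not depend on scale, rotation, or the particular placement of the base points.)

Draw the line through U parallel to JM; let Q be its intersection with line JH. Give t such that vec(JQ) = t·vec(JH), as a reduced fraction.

t = -45/4

Assign J = (0, 0), U = (1, 0), B = (0, 1) — the answer is frame-independent, so this choice is without loss of generality.
1. R lies on line BJ with BR:RJ = 2:5 ⇒ R = (0, 5/7)
2. G lies on line JU with JG:GU = 2:3 ⇒ G = (2/5, 0)
3. M lies on line UR with UM:MR = 3:2 ⇒ M = (2/5, 3/7)
4. H is the centroid of triangle RGJ ⇒ H = (2/15, 5/21)
through U parallel to JM: direction (2/5, 3/7); meets JH at Q = (-3/2, -75/28)
Q = J + t·(H−J) with t = -45/4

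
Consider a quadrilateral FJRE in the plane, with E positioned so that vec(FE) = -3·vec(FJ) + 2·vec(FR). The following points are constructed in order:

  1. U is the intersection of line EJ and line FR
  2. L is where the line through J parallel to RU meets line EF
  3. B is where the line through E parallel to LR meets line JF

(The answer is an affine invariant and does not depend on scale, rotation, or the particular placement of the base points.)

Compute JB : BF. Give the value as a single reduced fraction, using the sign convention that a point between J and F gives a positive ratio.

JB:BF = -14/9

Assign F = (0, 0), J = (1, 0), R = (0, 1), E = (-3, 2) — the answer is frame-independent, so this choice is without loss of generality.
1. U is the intersection of line EJ and line FR ⇒ U = (0, 1/2)
2. L is where the line through J parallel to RU meets line EF ⇒ L = (1, -2/3)
3. B is where the line through E parallel to LR meets line JF ⇒ B = (-9/5, 0)
B = J + t·(F−J) with t = 14/5, so JB:BF = t:(1−t) = 14/5:-9/5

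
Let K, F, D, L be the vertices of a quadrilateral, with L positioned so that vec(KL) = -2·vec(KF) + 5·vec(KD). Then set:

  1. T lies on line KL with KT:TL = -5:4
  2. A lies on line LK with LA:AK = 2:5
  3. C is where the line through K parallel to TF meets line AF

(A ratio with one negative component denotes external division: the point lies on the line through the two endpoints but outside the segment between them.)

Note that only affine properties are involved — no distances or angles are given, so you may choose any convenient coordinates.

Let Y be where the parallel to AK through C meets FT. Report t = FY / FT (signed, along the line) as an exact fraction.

t = 7/6

Choose coordinates K = (0, 0), F = (1, 0), D = (0, 1), L = (-2, 5).
1. T lies on line KL with KT:TL = -5:4 ⇒ T = (-10, 25)
2. A lies on line LK with LA:AK = 2:5 ⇒ A = (-10/7, 25/7)
3. C is where the line through K parallel to TF meets line AF ⇒ C = (-11/6, 25/6)
through C parallel to AK: direction (10/7, -25/7); meets FT at Y = (-71/6, 175/6)
Y = F + t·(T−F) with t = 7/6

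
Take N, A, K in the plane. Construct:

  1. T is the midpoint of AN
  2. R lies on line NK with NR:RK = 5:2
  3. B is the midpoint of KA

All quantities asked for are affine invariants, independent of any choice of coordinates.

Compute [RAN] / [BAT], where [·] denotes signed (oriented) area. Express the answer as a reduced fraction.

Set N = (0, 0), A = (1, 0), K = (0, 1); any affine frame gives the same invariant.
1. T is the midpoint of AN ⇒ T = (1/2, 0)
2. R lies on line NK with NR:RK = 5:2 ⇒ R = (0, 5/7)
3. B is the midpoint of KA ⇒ B = (1/2, 1/2)
2·[RAN] = -5/7, 2·[BAT] = -1/4
[RAN]:[BAT] = -5/7:-1/4 = 20/7

[RAN]:[BAT] = 20/7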